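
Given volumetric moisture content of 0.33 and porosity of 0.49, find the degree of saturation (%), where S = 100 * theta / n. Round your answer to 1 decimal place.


Step 1: S = 100 * theta_v / n
Step 2: S = 100 * 0.33 / 0.49
Step 3: S = 67.3%

67.3


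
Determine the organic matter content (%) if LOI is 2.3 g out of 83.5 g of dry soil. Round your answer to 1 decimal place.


Step 1: OM% = 100 * LOI / sample mass
Step 2: OM = 100 * 2.3 / 83.5
Step 3: OM = 2.8%

2.8


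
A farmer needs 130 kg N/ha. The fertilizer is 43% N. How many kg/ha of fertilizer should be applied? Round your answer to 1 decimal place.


Step 1: Fertilizer rate = target N / (N content / 100)
Step 2: Rate = 130 / (43 / 100)
Step 3: Rate = 130 / 0.43
Step 4: Rate = 302.3 kg/ha

302.3


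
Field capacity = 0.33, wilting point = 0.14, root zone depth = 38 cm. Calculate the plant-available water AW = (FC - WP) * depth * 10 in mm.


Step 1: Available water = (FC - WP) * depth * 10
Step 2: AW = (0.33 - 0.14) * 38 * 10
Step 3: AW = 0.19 * 38 * 10
Step 4: AW = 72.2 mm

72.2


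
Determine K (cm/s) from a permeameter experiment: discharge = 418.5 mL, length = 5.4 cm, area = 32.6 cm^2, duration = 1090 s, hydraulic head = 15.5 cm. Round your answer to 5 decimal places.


Step 1: K = Q * L / (A * t * h)
Step 2: Numerator = 418.5 * 5.4 = 2259.9
Step 3: Denominator = 32.6 * 1090 * 15.5 = 550777.0
Step 4: K = 2259.9 / 550777.0 = 0.0041 cm/s

0.0041


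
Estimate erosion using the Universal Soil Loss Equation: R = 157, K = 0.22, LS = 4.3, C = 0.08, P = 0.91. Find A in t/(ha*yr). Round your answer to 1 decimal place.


Step 1: A = R * K * LS * C * P
Step 2: R * K = 157 * 0.22 = 34.54
Step 3: (R*K) * LS = 34.54 * 4.3 = 148.522
Step 4: * C * P = 148.522 * 0.08 * 0.91 = 10.8
Step 5: A = 10.8 t/(ha*yr)

10.8


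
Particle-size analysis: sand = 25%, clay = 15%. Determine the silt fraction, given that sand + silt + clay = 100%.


Step 1: sand + silt + clay = 100%
Step 2: silt = 100 - sand - clay
Step 3: silt = 100 - 25 - 15
Step 4: silt = 60%

60


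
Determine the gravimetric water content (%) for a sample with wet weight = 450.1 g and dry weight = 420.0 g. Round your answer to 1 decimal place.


Step 1: Water mass = wet - dry = 450.1 - 420.0 = 30.1 g
Step 2: w = 100 * water mass / dry mass
Step 3: w = 100 * 30.1 / 420.0 = 7.2%

7.2


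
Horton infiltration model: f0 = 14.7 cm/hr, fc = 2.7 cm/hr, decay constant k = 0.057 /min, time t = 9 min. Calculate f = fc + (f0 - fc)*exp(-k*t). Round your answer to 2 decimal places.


Step 1: f = fc + (f0 - fc) * exp(-k * t)
Step 2: exp(-0.057 * 9) = 0.598697
Step 3: f = 2.7 + (14.7 - 2.7) * 0.598697
Step 4: f = 2.7 + 12.0 * 0.598697
Step 5: f = 9.88 cm/hr

9.88


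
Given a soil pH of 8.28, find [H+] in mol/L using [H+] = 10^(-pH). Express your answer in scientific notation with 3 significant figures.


Step 1: [H+] = 10^(-pH)
Step 2: [H+] = 10^(-8.28)
Step 3: [H+] = 5.25e-09 mol/L

5.25e-09


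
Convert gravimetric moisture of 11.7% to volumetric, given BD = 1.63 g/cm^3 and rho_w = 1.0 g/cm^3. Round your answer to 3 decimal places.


Step 1: theta = (w / 100) * BD / rho_w
Step 2: theta = (11.7 / 100) * 1.63 / 1.0
Step 3: theta = 0.117 * 1.63
Step 4: theta = 0.191

0.191


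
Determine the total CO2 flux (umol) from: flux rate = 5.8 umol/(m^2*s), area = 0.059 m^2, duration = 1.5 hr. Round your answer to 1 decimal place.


Step 1: Convert time to seconds: 1.5 hr * 3600 = 5400.0 s
Step 2: Total = flux * area * time_s
Step 3: Total = 5.8 * 0.059 * 5400.0
Step 4: Total = 1847.9 umol

1847.9


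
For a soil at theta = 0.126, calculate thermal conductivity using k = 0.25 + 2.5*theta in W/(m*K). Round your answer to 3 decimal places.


Step 1: k = 0.25 + 2.5 * theta
Step 2: k = 0.25 + 2.5 * 0.126
Step 3: k = 0.25 + 0.315
Step 4: k = 0.565 W/(m*K)

0.565


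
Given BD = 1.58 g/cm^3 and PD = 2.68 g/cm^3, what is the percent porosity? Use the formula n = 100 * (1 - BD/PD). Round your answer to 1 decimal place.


Step 1: Formula: n = 100 * (1 - BD / PD)
Step 2: n = 100 * (1 - 1.58 / 2.68)
Step 3: n = 100 * (1 - 0.58955)
Step 4: n = 41.0%

41.0


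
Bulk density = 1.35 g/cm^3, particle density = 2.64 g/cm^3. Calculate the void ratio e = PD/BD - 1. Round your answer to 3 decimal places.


Step 1: e = PD / BD - 1
Step 2: e = 2.64 / 1.35 - 1
Step 3: e = 1.95556 - 1
Step 4: e = 0.956

0.956


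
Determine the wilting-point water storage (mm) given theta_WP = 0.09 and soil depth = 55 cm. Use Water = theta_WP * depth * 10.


Step 1: Water (mm) = theta_WP * depth * 10
Step 2: Water = 0.09 * 55 * 10
Step 3: Water = 49.5 mm

49.5


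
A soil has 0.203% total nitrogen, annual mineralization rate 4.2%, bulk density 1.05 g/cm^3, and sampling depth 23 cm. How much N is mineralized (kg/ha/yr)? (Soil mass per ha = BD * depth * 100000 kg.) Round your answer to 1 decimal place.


Step 1: Soil mass per ha = BD * depth * 100000 = 1.05 * 23 * 100000 = 2415000 kg
Step 2: Total N pool = soil mass * N%/100 = 2415000 * 0.203/100 = 4902.45 kg/ha
Step 3: N mineralized = N pool * rate%/100 = 4902.45 * 4.2/100 = 205.9 kg/ha/yr

205.9


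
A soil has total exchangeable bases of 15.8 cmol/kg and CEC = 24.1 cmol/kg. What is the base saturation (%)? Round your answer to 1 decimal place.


Step 1: BS = 100 * (sum of bases) / CEC
Step 2: BS = 100 * 15.8 / 24.1
Step 3: BS = 65.6%

65.6


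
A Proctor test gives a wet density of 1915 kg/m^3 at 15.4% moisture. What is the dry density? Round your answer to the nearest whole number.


Step 1: Dry density = wet density / (1 + w/100)
Step 2: Dry density = 1915 / (1 + 15.4/100)
Step 3: Dry density = 1915 / 1.154
Step 4: Dry density = 1659 kg/m^3

1659


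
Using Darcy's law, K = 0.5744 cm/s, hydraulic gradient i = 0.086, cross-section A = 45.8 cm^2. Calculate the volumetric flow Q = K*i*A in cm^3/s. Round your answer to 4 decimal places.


Step 1: Apply Darcy's law: Q = K * i * A
Step 2: Q = 0.5744 * 0.086 * 45.8
Step 3: Q = 2.2624 cm^3/s

2.2624


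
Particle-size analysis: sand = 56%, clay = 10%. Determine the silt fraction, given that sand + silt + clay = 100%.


Step 1: sand + silt + clay = 100%
Step 2: silt = 100 - sand - clay
Step 3: silt = 100 - 56 - 10
Step 4: silt = 34%

34


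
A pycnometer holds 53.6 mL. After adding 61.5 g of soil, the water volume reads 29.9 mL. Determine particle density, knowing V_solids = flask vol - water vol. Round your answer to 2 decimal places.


Step 1: Volume of solids = flask volume - water volume with soil
Step 2: V_solids = 53.6 - 29.9 = 23.7 mL
Step 3: Particle density = mass / V_solids = 61.5 / 23.7 = 2.59 g/cm^3

2.59


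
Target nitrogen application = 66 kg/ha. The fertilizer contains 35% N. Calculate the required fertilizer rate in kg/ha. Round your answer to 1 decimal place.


Step 1: Fertilizer rate = target N / (N content / 100)
Step 2: Rate = 66 / (35 / 100)
Step 3: Rate = 66 / 0.35
Step 4: Rate = 188.6 kg/ha

188.6


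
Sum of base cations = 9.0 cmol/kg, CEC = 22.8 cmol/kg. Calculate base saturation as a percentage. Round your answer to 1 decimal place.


Step 1: BS = 100 * (sum of bases) / CEC
Step 2: BS = 100 * 9.0 / 22.8
Step 3: BS = 39.5%

39.5


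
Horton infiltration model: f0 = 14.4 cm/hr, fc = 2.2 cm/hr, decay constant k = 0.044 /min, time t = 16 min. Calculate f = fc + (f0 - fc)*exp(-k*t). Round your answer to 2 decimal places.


Step 1: f = fc + (f0 - fc) * exp(-k * t)
Step 2: exp(-0.044 * 16) = 0.494603
Step 3: f = 2.2 + (14.4 - 2.2) * 0.494603
Step 4: f = 2.2 + 12.2 * 0.494603
Step 5: f = 8.23 cm/hr

8.23


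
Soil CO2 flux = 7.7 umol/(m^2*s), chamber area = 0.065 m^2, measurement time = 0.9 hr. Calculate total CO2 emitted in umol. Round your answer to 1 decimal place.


Step 1: Convert time to seconds: 0.9 hr * 3600 = 3240.0 s
Step 2: Total = flux * area * time_s
Step 3: Total = 7.7 * 0.065 * 3240.0
Step 4: Total = 1621.6 umol

1621.6


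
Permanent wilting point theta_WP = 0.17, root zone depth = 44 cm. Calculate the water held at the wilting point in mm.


Step 1: Water (mm) = theta_WP * depth * 10
Step 2: Water = 0.17 * 44 * 10
Step 3: Water = 74.8 mm

74.8


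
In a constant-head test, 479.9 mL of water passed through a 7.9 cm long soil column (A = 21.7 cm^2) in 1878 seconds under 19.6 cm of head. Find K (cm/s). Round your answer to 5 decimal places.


Step 1: K = Q * L / (A * t * h)
Step 2: Numerator = 479.9 * 7.9 = 3791.21
Step 3: Denominator = 21.7 * 1878 * 19.6 = 798750.96
Step 4: K = 3791.21 / 798750.96 = 0.00475 cm/s

0.00475


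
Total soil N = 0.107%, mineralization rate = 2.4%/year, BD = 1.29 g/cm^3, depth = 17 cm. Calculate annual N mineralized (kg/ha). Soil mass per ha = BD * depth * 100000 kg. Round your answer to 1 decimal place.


Step 1: Soil mass per ha = BD * depth * 100000 = 1.29 * 17 * 100000 = 2193000 kg
Step 2: Total N pool = soil mass * N%/100 = 2193000 * 0.107/100 = 2346.51 kg/ha
Step 3: N mineralized = N pool * rate%/100 = 2346.51 * 2.4/100 = 56.3 kg/ha/yr

56.3


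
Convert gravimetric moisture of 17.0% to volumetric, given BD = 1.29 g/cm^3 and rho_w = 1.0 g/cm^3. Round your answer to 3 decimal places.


Step 1: theta = (w / 100) * BD / rho_w
Step 2: theta = (17.0 / 100) * 1.29 / 1.0
Step 3: theta = 0.17 * 1.29
Step 4: theta = 0.219

0.219


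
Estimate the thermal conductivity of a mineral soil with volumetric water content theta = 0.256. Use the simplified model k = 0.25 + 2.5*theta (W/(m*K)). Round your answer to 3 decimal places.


Step 1: k = 0.25 + 2.5 * theta
Step 2: k = 0.25 + 2.5 * 0.256
Step 3: k = 0.25 + 0.64
Step 4: k = 0.89 W/(m*K)

0.89


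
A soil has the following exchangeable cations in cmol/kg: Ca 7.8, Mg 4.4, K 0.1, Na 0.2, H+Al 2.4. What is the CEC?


Step 1: CEC = Ca + Mg + K + Na + (H+Al)
Step 2: CEC = 7.8 + 4.4 + 0.1 + 0.2 + 2.4
Step 3: CEC = 14.9 cmol/kg

14.9


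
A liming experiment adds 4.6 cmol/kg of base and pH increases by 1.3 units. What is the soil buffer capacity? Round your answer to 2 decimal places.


Step 1: BC = change in base / change in pH
Step 2: BC = 4.6 / 1.3
Step 3: BC = 3.54 cmol/(kg*pH unit)

3.54


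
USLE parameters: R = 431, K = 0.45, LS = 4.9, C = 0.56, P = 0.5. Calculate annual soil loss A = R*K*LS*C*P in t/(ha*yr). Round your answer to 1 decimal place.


Step 1: A = R * K * LS * C * P
Step 2: R * K = 431 * 0.45 = 193.95
Step 3: (R*K) * LS = 193.95 * 4.9 = 950.355
Step 4: * C * P = 950.355 * 0.56 * 0.5 = 266.1
Step 5: A = 266.1 t/(ha*yr)

266.1


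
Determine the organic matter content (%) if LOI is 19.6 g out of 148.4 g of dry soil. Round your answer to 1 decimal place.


Step 1: OM% = 100 * LOI / sample mass
Step 2: OM = 100 * 19.6 / 148.4
Step 3: OM = 13.2%

13.2


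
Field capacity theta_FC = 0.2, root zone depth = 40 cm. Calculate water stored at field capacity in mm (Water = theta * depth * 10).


Step 1: Water (mm) = theta_FC * depth (cm) * 10
Step 2: Water = 0.2 * 40 * 10
Step 3: Water = 80.0 mm

80.0


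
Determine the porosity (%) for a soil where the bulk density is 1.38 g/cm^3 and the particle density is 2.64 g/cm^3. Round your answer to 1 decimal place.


Step 1: Formula: n = 100 * (1 - BD / PD)
Step 2: n = 100 * (1 - 1.38 / 2.64)
Step 3: n = 100 * (1 - 0.52273)
Step 4: n = 47.7%

47.7


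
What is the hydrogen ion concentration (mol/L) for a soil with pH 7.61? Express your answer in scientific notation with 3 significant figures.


Step 1: [H+] = 10^(-pH)
Step 2: [H+] = 10^(-7.61)
Step 3: [H+] = 2.45e-08 mol/L

2.45e-08


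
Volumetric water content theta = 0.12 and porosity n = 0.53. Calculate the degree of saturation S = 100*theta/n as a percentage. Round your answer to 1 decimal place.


Step 1: S = 100 * theta_v / n
Step 2: S = 100 * 0.12 / 0.53
Step 3: S = 22.6%

22.6


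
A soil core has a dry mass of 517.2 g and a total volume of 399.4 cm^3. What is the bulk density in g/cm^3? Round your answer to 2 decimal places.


Step 1: Identify the formula: BD = dry mass / volume
Step 2: Substitute values: BD = 517.2 / 399.4
Step 3: BD = 1.29 g/cm^3

1.29


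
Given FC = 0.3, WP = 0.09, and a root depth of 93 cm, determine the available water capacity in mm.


Step 1: Available water = (FC - WP) * depth * 10
Step 2: AW = (0.3 - 0.09) * 93 * 10
Step 3: AW = 0.21 * 93 * 10
Step 4: AW = 195.3 mm

195.3


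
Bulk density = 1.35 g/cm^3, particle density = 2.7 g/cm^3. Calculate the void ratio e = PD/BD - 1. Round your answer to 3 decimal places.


Step 1: e = PD / BD - 1
Step 2: e = 2.7 / 1.35 - 1
Step 3: e = 2.0 - 1
Step 4: e = 1.0

1.0


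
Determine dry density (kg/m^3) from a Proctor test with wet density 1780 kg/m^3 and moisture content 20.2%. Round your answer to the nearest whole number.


Step 1: Dry density = wet density / (1 + w/100)
Step 2: Dry density = 1780 / (1 + 20.2/100)
Step 3: Dry density = 1780 / 1.202
Step 4: Dry density = 1481 kg/m^3

1481


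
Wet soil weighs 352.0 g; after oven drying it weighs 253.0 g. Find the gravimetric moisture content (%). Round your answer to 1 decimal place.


Step 1: Water mass = wet - dry = 352.0 - 253.0 = 99.0 g
Step 2: w = 100 * water mass / dry mass
Step 3: w = 100 * 99.0 / 253.0 = 39.1%

39.1


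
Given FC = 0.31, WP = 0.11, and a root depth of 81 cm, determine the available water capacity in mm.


Step 1: Available water = (FC - WP) * depth * 10
Step 2: AW = (0.31 - 0.11) * 81 * 10
Step 3: AW = 0.2 * 81 * 10
Step 4: AW = 162.0 mm

162.0


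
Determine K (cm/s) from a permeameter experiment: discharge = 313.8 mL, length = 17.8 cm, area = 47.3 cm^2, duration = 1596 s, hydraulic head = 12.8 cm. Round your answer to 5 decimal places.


Step 1: K = Q * L / (A * t * h)
Step 2: Numerator = 313.8 * 17.8 = 5585.64
Step 3: Denominator = 47.3 * 1596 * 12.8 = 966282.24
Step 4: K = 5585.64 / 966282.24 = 0.00578 cm/s

0.00578


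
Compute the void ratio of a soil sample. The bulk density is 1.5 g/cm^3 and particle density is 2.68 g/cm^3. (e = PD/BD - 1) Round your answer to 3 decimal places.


Step 1: e = PD / BD - 1
Step 2: e = 2.68 / 1.5 - 1
Step 3: e = 1.78667 - 1
Step 4: e = 0.787

0.787


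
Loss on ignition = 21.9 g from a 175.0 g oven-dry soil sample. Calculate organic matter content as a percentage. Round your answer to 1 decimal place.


Step 1: OM% = 100 * LOI / sample mass
Step 2: OM = 100 * 21.9 / 175.0
Step 3: OM = 12.5%

12.5


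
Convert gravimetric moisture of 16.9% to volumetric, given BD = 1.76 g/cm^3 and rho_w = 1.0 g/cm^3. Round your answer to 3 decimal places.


Step 1: theta = (w / 100) * BD / rho_w
Step 2: theta = (16.9 / 100) * 1.76 / 1.0
Step 3: theta = 0.169 * 1.76
Step 4: theta = 0.297

0.297


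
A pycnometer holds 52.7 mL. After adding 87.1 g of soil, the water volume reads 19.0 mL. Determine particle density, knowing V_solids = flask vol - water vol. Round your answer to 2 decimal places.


Step 1: Volume of solids = flask volume - water volume with soil
Step 2: V_solids = 52.7 - 19.0 = 33.7 mL
Step 3: Particle density = mass / V_solids = 87.1 / 33.7 = 2.58 g/cm^3

2.58


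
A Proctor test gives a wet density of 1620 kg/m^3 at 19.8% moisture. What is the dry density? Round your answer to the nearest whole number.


Step 1: Dry density = wet density / (1 + w/100)
Step 2: Dry density = 1620 / (1 + 19.8/100)
Step 3: Dry density = 1620 / 1.198
Step 4: Dry density = 1352 kg/m^3

1352


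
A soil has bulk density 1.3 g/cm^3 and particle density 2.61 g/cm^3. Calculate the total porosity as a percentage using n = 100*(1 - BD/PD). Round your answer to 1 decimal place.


Step 1: Formula: n = 100 * (1 - BD / PD)
Step 2: n = 100 * (1 - 1.3 / 2.61)
Step 3: n = 100 * (1 - 0.49808)
Step 4: n = 50.2%

50.2


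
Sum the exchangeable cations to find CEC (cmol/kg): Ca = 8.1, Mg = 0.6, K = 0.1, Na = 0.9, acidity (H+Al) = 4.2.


Step 1: CEC = Ca + Mg + K + Na + (H+Al)
Step 2: CEC = 8.1 + 0.6 + 0.1 + 0.9 + 4.2
Step 3: CEC = 13.9 cmol/kg

13.9


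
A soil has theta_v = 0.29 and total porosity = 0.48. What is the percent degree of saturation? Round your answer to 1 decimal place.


Step 1: S = 100 * theta_v / n
Step 2: S = 100 * 0.29 / 0.48
Step 3: S = 60.4%

60.4


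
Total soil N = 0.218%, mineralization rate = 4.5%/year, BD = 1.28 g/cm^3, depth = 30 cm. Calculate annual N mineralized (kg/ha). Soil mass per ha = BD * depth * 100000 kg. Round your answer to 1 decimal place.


Step 1: Soil mass per ha = BD * depth * 100000 = 1.28 * 30 * 100000 = 3840000 kg
Step 2: Total N pool = soil mass * N%/100 = 3840000 * 0.218/100 = 8371.2 kg/ha
Step 3: N mineralized = N pool * rate%/100 = 8371.2 * 4.5/100 = 376.7 kg/ha/yr

376.7


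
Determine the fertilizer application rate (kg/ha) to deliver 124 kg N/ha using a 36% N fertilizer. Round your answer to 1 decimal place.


Step 1: Fertilizer rate = target N / (N content / 100)
Step 2: Rate = 124 / (36 / 100)
Step 3: Rate = 124 / 0.36
Step 4: Rate = 344.4 kg/ha

344.4


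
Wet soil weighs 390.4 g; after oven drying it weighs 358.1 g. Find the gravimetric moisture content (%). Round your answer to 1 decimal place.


Step 1: Water mass = wet - dry = 390.4 - 358.1 = 32.3 g
Step 2: w = 100 * water mass / dry mass
Step 3: w = 100 * 32.3 / 358.1 = 9.0%

9.0


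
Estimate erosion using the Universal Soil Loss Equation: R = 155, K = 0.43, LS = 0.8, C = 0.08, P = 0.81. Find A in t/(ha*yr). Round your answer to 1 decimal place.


Step 1: A = R * K * LS * C * P
Step 2: R * K = 155 * 0.43 = 66.65
Step 3: (R*K) * LS = 66.65 * 0.8 = 53.32
Step 4: * C * P = 53.32 * 0.08 * 0.81 = 3.5
Step 5: A = 3.5 t/(ha*yr)

3.5


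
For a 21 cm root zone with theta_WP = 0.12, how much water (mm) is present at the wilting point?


Step 1: Water (mm) = theta_WP * depth * 10
Step 2: Water = 0.12 * 21 * 10
Step 3: Water = 25.2 mm

25.2


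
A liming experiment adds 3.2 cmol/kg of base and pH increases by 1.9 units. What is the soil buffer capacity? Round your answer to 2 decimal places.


Step 1: BC = change in base / change in pH
Step 2: BC = 3.2 / 1.9
Step 3: BC = 1.68 cmol/(kg*pH unit)

1.68


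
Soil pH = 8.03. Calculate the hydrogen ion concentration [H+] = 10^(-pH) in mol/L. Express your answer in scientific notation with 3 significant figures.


Step 1: [H+] = 10^(-pH)
Step 2: [H+] = 10^(-8.03)
Step 3: [H+] = 9.33e-09 mol/L

9.33e-09


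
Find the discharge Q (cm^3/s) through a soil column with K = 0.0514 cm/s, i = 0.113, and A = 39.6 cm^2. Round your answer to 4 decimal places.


Step 1: Apply Darcy's law: Q = K * i * A
Step 2: Q = 0.0514 * 0.113 * 39.6
Step 3: Q = 0.23 cm^3/s

0.23


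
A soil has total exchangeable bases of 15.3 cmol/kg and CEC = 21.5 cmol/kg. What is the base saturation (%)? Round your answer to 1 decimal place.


Step 1: BS = 100 * (sum of bases) / CEC
Step 2: BS = 100 * 15.3 / 21.5
Step 3: BS = 71.2%

71.2


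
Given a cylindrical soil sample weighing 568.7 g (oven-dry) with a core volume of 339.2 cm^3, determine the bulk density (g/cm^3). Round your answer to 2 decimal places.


Step 1: Identify the formula: BD = dry mass / volume
Step 2: Substitute values: BD = 568.7 / 339.2
Step 3: BD = 1.68 g/cm^3

1.68


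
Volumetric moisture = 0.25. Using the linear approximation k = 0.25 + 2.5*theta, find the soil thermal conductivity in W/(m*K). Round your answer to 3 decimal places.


Step 1: k = 0.25 + 2.5 * theta
Step 2: k = 0.25 + 2.5 * 0.25
Step 3: k = 0.25 + 0.625
Step 4: k = 0.875 W/(m*K)

0.875


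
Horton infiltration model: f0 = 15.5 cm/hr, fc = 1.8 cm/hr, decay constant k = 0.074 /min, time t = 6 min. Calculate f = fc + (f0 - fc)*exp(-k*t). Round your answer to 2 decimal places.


Step 1: f = fc + (f0 - fc) * exp(-k * t)
Step 2: exp(-0.074 * 6) = 0.641465
Step 3: f = 1.8 + (15.5 - 1.8) * 0.641465
Step 4: f = 1.8 + 13.7 * 0.641465
Step 5: f = 10.59 cm/hr

10.59


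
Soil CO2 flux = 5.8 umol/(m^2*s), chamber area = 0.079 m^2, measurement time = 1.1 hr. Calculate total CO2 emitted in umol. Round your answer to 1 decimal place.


Step 1: Convert time to seconds: 1.1 hr * 3600 = 3960.0 s
Step 2: Total = flux * area * time_s
Step 3: Total = 5.8 * 0.079 * 3960.0
Step 4: Total = 1814.5 umol

1814.5


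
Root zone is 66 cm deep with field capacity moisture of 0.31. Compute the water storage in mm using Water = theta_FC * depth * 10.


Step 1: Water (mm) = theta_FC * depth (cm) * 10
Step 2: Water = 0.31 * 66 * 10
Step 3: Water = 204.6 mm

204.6


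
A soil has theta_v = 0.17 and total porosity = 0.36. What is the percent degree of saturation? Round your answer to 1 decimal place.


Step 1: S = 100 * theta_v / n
Step 2: S = 100 * 0.17 / 0.36
Step 3: S = 47.2%

47.2


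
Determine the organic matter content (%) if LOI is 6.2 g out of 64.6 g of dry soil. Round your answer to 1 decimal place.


Step 1: OM% = 100 * LOI / sample mass
Step 2: OM = 100 * 6.2 / 64.6
Step 3: OM = 9.6%

9.6


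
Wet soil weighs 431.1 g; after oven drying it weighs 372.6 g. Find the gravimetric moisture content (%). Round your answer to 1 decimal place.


Step 1: Water mass = wet - dry = 431.1 - 372.6 = 58.5 g
Step 2: w = 100 * water mass / dry mass
Step 3: w = 100 * 58.5 / 372.6 = 15.7%

15.7


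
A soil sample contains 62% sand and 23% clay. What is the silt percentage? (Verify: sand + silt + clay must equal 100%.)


Step 1: sand + silt + clay = 100%
Step 2: silt = 100 - sand - clay
Step 3: silt = 100 - 62 - 23
Step 4: silt = 15%

15


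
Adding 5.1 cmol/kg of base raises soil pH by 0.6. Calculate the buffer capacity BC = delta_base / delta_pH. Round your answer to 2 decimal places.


Step 1: BC = change in base / change in pH
Step 2: BC = 5.1 / 0.6
Step 3: BC = 8.5 cmol/(kg*pH unit)

8.5


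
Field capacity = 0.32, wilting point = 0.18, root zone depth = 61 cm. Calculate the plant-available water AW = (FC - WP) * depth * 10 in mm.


Step 1: Available water = (FC - WP) * depth * 10
Step 2: AW = (0.32 - 0.18) * 61 * 10
Step 3: AW = 0.14 * 61 * 10
Step 4: AW = 85.4 mm

85.4


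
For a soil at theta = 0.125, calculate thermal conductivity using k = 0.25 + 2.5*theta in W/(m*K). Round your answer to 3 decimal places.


Step 1: k = 0.25 + 2.5 * theta
Step 2: k = 0.25 + 2.5 * 0.125
Step 3: k = 0.25 + 0.313
Step 4: k = 0.563 W/(m*K)

0.563


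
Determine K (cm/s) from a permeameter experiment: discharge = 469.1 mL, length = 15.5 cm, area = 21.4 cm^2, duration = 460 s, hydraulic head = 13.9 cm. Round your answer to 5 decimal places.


Step 1: K = Q * L / (A * t * h)
Step 2: Numerator = 469.1 * 15.5 = 7271.05
Step 3: Denominator = 21.4 * 460 * 13.9 = 136831.6
Step 4: K = 7271.05 / 136831.6 = 0.05314 cm/s

0.05314


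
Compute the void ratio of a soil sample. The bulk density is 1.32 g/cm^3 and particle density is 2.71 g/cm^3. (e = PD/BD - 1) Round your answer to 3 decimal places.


Step 1: e = PD / BD - 1
Step 2: e = 2.71 / 1.32 - 1
Step 3: e = 2.05303 - 1
Step 4: e = 1.053

1.053


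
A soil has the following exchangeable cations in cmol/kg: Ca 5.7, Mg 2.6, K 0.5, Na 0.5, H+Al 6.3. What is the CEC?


Step 1: CEC = Ca + Mg + K + Na + (H+Al)
Step 2: CEC = 5.7 + 2.6 + 0.5 + 0.5 + 6.3
Step 3: CEC = 15.6 cmol/kg

15.6


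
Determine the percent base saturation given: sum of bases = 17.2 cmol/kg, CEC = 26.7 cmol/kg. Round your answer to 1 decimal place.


Step 1: BS = 100 * (sum of bases) / CEC
Step 2: BS = 100 * 17.2 / 26.7
Step 3: BS = 64.4%

64.4


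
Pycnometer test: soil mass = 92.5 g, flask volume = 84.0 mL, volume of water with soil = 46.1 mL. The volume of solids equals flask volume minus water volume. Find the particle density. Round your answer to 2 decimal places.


Step 1: Volume of solids = flask volume - water volume with soil
Step 2: V_solids = 84.0 - 46.1 = 37.9 mL
Step 3: Particle density = mass / V_solids = 92.5 / 37.9 = 2.44 g/cm^3

2.44


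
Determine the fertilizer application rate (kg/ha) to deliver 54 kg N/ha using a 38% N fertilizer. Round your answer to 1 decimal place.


Step 1: Fertilizer rate = target N / (N content / 100)
Step 2: Rate = 54 / (38 / 100)
Step 3: Rate = 54 / 0.38
Step 4: Rate = 142.1 kg/ha

142.1


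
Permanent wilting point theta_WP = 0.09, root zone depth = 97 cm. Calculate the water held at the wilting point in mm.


Step 1: Water (mm) = theta_WP * depth * 10
Step 2: Water = 0.09 * 97 * 10
Step 3: Water = 87.3 mm

87.3


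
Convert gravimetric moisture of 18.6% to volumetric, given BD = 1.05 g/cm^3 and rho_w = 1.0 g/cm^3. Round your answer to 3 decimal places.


Step 1: theta = (w / 100) * BD / rho_w
Step 2: theta = (18.6 / 100) * 1.05 / 1.0
Step 3: theta = 0.186 * 1.05
Step 4: theta = 0.195

0.195


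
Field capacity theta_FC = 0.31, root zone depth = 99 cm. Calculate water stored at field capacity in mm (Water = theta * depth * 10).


Step 1: Water (mm) = theta_FC * depth (cm) * 10
Step 2: Water = 0.31 * 99 * 10
Step 3: Water = 306.9 mm

306.9


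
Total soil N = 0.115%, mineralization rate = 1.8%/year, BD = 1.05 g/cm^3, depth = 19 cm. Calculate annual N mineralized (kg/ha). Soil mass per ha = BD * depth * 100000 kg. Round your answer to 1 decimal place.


Step 1: Soil mass per ha = BD * depth * 100000 = 1.05 * 19 * 100000 = 1995000 kg
Step 2: Total N pool = soil mass * N%/100 = 1995000 * 0.115/100 = 2294.25 kg/ha
Step 3: N mineralized = N pool * rate%/100 = 2294.25 * 1.8/100 = 41.3 kg/ha/yr

41.3


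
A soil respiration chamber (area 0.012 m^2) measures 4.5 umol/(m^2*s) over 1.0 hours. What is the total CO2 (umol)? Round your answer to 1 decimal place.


Step 1: Convert time to seconds: 1.0 hr * 3600 = 3600.0 s
Step 2: Total = flux * area * time_s
Step 3: Total = 4.5 * 0.012 * 3600.0
Step 4: Total = 194.4 umol

194.4


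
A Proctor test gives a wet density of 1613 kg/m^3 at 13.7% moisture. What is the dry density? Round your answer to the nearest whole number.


Step 1: Dry density = wet density / (1 + w/100)
Step 2: Dry density = 1613 / (1 + 13.7/100)
Step 3: Dry density = 1613 / 1.137
Step 4: Dry density = 1419 kg/m^3

1419


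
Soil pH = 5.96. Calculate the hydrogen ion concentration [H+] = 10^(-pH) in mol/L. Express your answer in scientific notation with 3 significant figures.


Step 1: [H+] = 10^(-pH)
Step 2: [H+] = 10^(-5.96)
Step 3: [H+] = 1.10e-06 mol/L

1.10e-06


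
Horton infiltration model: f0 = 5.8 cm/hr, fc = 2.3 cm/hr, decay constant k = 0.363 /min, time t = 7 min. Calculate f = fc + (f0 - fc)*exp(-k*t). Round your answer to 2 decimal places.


Step 1: f = fc + (f0 - fc) * exp(-k * t)
Step 2: exp(-0.363 * 7) = 0.078788
Step 3: f = 2.3 + (5.8 - 2.3) * 0.078788
Step 4: f = 2.3 + 3.5 * 0.078788
Step 5: f = 2.58 cm/hr

2.58


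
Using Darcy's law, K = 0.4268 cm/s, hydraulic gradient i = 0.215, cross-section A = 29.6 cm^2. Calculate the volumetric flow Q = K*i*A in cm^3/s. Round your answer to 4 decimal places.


Step 1: Apply Darcy's law: Q = K * i * A
Step 2: Q = 0.4268 * 0.215 * 29.6
Step 3: Q = 2.7162 cm^3/s

2.7162


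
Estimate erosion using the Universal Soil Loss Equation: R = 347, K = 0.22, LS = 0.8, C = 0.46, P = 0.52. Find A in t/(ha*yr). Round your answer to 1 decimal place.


Step 1: A = R * K * LS * C * P
Step 2: R * K = 347 * 0.22 = 76.34
Step 3: (R*K) * LS = 76.34 * 0.8 = 61.072
Step 4: * C * P = 61.072 * 0.46 * 0.52 = 14.6
Step 5: A = 14.6 t/(ha*yr)

14.6


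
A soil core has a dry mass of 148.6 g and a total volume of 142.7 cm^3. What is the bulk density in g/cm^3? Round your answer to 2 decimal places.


Step 1: Identify the formula: BD = dry mass / volume
Step 2: Substitute values: BD = 148.6 / 142.7
Step 3: BD = 1.04 g/cm^3

1.04


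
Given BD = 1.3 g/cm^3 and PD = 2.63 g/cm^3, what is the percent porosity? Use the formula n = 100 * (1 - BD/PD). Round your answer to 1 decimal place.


Step 1: Formula: n = 100 * (1 - BD / PD)
Step 2: n = 100 * (1 - 1.3 / 2.63)
Step 3: n = 100 * (1 - 0.4943)
Step 4: n = 50.6%

50.6


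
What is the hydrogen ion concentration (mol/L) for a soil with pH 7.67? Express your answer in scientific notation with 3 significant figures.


Step 1: [H+] = 10^(-pH)
Step 2: [H+] = 10^(-7.67)
Step 3: [H+] = 2.14e-08 mol/L

2.14e-08


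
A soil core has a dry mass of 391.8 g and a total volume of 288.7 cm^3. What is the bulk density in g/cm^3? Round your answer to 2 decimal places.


Step 1: Identify the formula: BD = dry mass / volume
Step 2: Substitute values: BD = 391.8 / 288.7
Step 3: BD = 1.36 g/cm^3

1.36


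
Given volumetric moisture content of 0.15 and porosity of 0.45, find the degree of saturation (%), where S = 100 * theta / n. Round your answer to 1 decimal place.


Step 1: S = 100 * theta_v / n
Step 2: S = 100 * 0.15 / 0.45
Step 3: S = 33.3%

33.3


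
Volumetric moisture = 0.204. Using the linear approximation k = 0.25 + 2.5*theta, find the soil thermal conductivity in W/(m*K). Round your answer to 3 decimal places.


Step 1: k = 0.25 + 2.5 * theta
Step 2: k = 0.25 + 2.5 * 0.204
Step 3: k = 0.25 + 0.51
Step 4: k = 0.76 W/(m*K)

0.76


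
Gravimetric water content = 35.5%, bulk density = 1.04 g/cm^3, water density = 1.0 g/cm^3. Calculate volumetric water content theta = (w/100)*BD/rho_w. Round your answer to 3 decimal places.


Step 1: theta = (w / 100) * BD / rho_w
Step 2: theta = (35.5 / 100) * 1.04 / 1.0
Step 3: theta = 0.355 * 1.04
Step 4: theta = 0.369

0.369


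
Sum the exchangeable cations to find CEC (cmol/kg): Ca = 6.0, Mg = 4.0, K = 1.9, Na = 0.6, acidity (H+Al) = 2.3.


Step 1: CEC = Ca + Mg + K + Na + (H+Al)
Step 2: CEC = 6.0 + 4.0 + 1.9 + 0.6 + 2.3
Step 3: CEC = 14.8 cmol/kg

14.8


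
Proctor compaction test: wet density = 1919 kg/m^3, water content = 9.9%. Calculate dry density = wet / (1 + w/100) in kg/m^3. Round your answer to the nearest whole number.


Step 1: Dry density = wet density / (1 + w/100)
Step 2: Dry density = 1919 / (1 + 9.9/100)
Step 3: Dry density = 1919 / 1.099
Step 4: Dry density = 1746 kg/m^3

1746


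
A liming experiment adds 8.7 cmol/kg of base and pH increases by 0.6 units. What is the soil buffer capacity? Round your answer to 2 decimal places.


Step 1: BC = change in base / change in pH
Step 2: BC = 8.7 / 0.6
Step 3: BC = 14.5 cmol/(kg*pH unit)

14.5


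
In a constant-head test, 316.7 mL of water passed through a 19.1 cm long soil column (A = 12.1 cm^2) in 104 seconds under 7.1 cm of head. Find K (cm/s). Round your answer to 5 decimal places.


Step 1: K = Q * L / (A * t * h)
Step 2: Numerator = 316.7 * 19.1 = 6048.97
Step 3: Denominator = 12.1 * 104 * 7.1 = 8934.64
Step 4: K = 6048.97 / 8934.64 = 0.67702 cm/s

0.67702


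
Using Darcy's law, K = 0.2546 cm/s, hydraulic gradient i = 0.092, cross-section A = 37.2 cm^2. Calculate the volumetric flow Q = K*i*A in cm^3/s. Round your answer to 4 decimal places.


Step 1: Apply Darcy's law: Q = K * i * A
Step 2: Q = 0.2546 * 0.092 * 37.2
Step 3: Q = 0.8713 cm^3/s

0.8713


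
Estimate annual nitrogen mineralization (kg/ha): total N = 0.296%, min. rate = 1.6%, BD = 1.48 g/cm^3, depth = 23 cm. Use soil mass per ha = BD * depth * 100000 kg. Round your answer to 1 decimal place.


Step 1: Soil mass per ha = BD * depth * 100000 = 1.48 * 23 * 100000 = 3404000 kg
Step 2: Total N pool = soil mass * N%/100 = 3404000 * 0.296/100 = 10075.84 kg/ha
Step 3: N mineralized = N pool * rate%/100 = 10075.84 * 1.6/100 = 161.2 kg/ha/yr

161.2


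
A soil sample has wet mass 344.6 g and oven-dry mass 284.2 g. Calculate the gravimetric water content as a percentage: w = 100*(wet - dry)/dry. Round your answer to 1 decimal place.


Step 1: Water mass = wet - dry = 344.6 - 284.2 = 60.4 g
Step 2: w = 100 * water mass / dry mass
Step 3: w = 100 * 60.4 / 284.2 = 21.3%

21.3


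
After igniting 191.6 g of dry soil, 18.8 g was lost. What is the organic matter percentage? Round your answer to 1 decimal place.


Step 1: OM% = 100 * LOI / sample mass
Step 2: OM = 100 * 18.8 / 191.6
Step 3: OM = 9.8%

9.8


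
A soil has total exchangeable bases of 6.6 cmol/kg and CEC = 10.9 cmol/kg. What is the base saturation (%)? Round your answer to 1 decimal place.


Step 1: BS = 100 * (sum of bases) / CEC
Step 2: BS = 100 * 6.6 / 10.9
Step 3: BS = 60.6%

60.6


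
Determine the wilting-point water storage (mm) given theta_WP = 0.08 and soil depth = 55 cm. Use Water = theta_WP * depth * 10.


Step 1: Water (mm) = theta_WP * depth * 10
Step 2: Water = 0.08 * 55 * 10
Step 3: Water = 44.0 mm

44.0


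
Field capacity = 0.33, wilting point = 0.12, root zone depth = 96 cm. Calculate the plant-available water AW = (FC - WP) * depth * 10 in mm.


Step 1: Available water = (FC - WP) * depth * 10
Step 2: AW = (0.33 - 0.12) * 96 * 10
Step 3: AW = 0.21 * 96 * 10
Step 4: AW = 201.6 mm

201.6


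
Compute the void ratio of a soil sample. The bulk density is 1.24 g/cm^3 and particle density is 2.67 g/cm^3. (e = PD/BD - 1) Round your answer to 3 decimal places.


Step 1: e = PD / BD - 1
Step 2: e = 2.67 / 1.24 - 1
Step 3: e = 2.15323 - 1
Step 4: e = 1.153

1.153


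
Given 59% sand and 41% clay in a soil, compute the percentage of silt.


Step 1: sand + silt + clay = 100%
Step 2: silt = 100 - sand - clay
Step 3: silt = 100 - 59 - 41
Step 4: silt = 0%

0


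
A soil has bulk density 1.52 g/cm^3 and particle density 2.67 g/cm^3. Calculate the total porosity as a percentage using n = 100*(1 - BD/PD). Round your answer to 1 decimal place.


Step 1: Formula: n = 100 * (1 - BD / PD)
Step 2: n = 100 * (1 - 1.52 / 2.67)
Step 3: n = 100 * (1 - 0.56929)
Step 4: n = 43.1%

43.1


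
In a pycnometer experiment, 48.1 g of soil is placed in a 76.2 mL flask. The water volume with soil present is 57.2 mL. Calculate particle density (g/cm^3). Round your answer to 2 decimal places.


Step 1: Volume of solids = flask volume - water volume with soil
Step 2: V_solids = 76.2 - 57.2 = 19.0 mL
Step 3: Particle density = mass / V_solids = 48.1 / 19.0 = 2.53 g/cm^3

2.53


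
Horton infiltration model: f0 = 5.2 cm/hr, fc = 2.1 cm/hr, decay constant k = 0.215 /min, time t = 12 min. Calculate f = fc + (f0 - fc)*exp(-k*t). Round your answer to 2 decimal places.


Step 1: f = fc + (f0 - fc) * exp(-k * t)
Step 2: exp(-0.215 * 12) = 0.075774
Step 3: f = 2.1 + (5.2 - 2.1) * 0.075774
Step 4: f = 2.1 + 3.1 * 0.075774
Step 5: f = 2.33 cm/hr

2.33


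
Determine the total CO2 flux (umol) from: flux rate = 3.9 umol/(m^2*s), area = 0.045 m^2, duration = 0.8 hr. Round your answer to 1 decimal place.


Step 1: Convert time to seconds: 0.8 hr * 3600 = 2880.0 s
Step 2: Total = flux * area * time_s
Step 3: Total = 3.9 * 0.045 * 2880.0
Step 4: Total = 505.4 umol

505.4


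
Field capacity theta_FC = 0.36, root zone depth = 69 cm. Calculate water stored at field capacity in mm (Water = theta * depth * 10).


Step 1: Water (mm) = theta_FC * depth (cm) * 10
Step 2: Water = 0.36 * 69 * 10
Step 3: Water = 248.4 mm

248.4


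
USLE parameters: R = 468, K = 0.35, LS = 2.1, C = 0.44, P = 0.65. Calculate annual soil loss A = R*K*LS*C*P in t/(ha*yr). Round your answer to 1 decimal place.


Step 1: A = R * K * LS * C * P
Step 2: R * K = 468 * 0.35 = 163.8
Step 3: (R*K) * LS = 163.8 * 2.1 = 343.98
Step 4: * C * P = 343.98 * 0.44 * 0.65 = 98.4
Step 5: A = 98.4 t/(ha*yr)

98.4


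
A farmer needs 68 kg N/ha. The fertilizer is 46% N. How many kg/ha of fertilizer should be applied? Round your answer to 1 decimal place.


Step 1: Fertilizer rate = target N / (N content / 100)
Step 2: Rate = 68 / (46 / 100)
Step 3: Rate = 68 / 0.46
Step 4: Rate = 147.8 kg/ha

147.8


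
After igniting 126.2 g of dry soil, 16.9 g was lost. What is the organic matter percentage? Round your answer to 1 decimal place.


Step 1: OM% = 100 * LOI / sample mass
Step 2: OM = 100 * 16.9 / 126.2
Step 3: OM = 13.4%

13.4


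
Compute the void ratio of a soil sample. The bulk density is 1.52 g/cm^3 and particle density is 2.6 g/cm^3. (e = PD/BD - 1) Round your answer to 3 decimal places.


Step 1: e = PD / BD - 1
Step 2: e = 2.6 / 1.52 - 1
Step 3: e = 1.71053 - 1
Step 4: e = 0.711

0.711


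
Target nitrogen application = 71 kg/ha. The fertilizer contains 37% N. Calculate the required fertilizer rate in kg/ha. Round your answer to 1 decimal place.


Step 1: Fertilizer rate = target N / (N content / 100)
Step 2: Rate = 71 / (37 / 100)
Step 3: Rate = 71 / 0.37
Step 4: Rate = 191.9 kg/ha

191.9


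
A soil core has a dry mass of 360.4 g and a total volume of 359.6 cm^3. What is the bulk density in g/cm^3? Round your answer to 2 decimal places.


Step 1: Identify the formula: BD = dry mass / volume
Step 2: Substitute values: BD = 360.4 / 359.6
Step 3: BD = 1.0 g/cm^3

1.0


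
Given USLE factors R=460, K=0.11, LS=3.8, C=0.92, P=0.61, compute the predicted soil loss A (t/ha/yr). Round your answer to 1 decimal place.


Step 1: A = R * K * LS * C * P
Step 2: R * K = 460 * 0.11 = 50.6
Step 3: (R*K) * LS = 50.6 * 3.8 = 192.28
Step 4: * C * P = 192.28 * 0.92 * 0.61 = 107.9
Step 5: A = 107.9 t/(ha*yr)

107.9


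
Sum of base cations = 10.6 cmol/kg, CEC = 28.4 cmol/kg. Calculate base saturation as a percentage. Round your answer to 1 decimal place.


Step 1: BS = 100 * (sum of bases) / CEC
Step 2: BS = 100 * 10.6 / 28.4
Step 3: BS = 37.3%

37.3


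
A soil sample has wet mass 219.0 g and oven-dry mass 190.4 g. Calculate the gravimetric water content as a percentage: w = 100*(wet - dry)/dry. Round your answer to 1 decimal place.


Step 1: Water mass = wet - dry = 219.0 - 190.4 = 28.6 g
Step 2: w = 100 * water mass / dry mass
Step 3: w = 100 * 28.6 / 190.4 = 15.0%

15.0


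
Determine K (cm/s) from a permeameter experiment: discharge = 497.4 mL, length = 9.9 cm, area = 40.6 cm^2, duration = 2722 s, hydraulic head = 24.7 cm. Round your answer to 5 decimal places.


Step 1: K = Q * L / (A * t * h)
Step 2: Numerator = 497.4 * 9.9 = 4924.26
Step 3: Denominator = 40.6 * 2722 * 24.7 = 2729676.04
Step 4: K = 4924.26 / 2729676.04 = 0.0018 cm/s

0.0018


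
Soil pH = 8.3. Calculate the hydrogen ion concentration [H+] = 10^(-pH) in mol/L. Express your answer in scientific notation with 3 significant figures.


Step 1: [H+] = 10^(-pH)
Step 2: [H+] = 10^(-8.3)
Step 3: [H+] = 5.01e-09 mol/L

5.01e-09


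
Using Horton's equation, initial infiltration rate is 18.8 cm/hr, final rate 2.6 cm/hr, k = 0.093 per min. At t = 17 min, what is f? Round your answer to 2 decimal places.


Step 1: f = fc + (f0 - fc) * exp(-k * t)
Step 2: exp(-0.093 * 17) = 0.205769
Step 3: f = 2.6 + (18.8 - 2.6) * 0.205769
Step 4: f = 2.6 + 16.2 * 0.205769
Step 5: f = 5.93 cm/hr

5.93


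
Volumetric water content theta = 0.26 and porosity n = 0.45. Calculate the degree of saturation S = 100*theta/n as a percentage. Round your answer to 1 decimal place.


Step 1: S = 100 * theta_v / n
Step 2: S = 100 * 0.26 / 0.45
Step 3: S = 57.8%

57.8


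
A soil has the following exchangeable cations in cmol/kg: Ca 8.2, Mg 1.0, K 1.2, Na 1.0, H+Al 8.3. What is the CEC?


Step 1: CEC = Ca + Mg + K + Na + (H+Al)
Step 2: CEC = 8.2 + 1.0 + 1.2 + 1.0 + 8.3
Step 3: CEC = 19.7 cmol/kg

19.7


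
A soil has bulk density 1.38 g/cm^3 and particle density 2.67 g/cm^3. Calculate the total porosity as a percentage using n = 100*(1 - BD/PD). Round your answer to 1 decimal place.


Step 1: Formula: n = 100 * (1 - BD / PD)
Step 2: n = 100 * (1 - 1.38 / 2.67)
Step 3: n = 100 * (1 - 0.51685)
Step 4: n = 48.3%

48.3


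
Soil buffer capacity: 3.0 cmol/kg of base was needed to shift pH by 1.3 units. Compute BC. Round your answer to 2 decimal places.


Step 1: BC = change in base / change in pH
Step 2: BC = 3.0 / 1.3
Step 3: BC = 2.31 cmol/(kg*pH unit)

2.31


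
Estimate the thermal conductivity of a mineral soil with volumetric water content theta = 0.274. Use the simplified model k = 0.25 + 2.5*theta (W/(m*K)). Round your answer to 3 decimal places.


Step 1: k = 0.25 + 2.5 * theta
Step 2: k = 0.25 + 2.5 * 0.274
Step 3: k = 0.25 + 0.685
Step 4: k = 0.935 W/(m*K)

0.935
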